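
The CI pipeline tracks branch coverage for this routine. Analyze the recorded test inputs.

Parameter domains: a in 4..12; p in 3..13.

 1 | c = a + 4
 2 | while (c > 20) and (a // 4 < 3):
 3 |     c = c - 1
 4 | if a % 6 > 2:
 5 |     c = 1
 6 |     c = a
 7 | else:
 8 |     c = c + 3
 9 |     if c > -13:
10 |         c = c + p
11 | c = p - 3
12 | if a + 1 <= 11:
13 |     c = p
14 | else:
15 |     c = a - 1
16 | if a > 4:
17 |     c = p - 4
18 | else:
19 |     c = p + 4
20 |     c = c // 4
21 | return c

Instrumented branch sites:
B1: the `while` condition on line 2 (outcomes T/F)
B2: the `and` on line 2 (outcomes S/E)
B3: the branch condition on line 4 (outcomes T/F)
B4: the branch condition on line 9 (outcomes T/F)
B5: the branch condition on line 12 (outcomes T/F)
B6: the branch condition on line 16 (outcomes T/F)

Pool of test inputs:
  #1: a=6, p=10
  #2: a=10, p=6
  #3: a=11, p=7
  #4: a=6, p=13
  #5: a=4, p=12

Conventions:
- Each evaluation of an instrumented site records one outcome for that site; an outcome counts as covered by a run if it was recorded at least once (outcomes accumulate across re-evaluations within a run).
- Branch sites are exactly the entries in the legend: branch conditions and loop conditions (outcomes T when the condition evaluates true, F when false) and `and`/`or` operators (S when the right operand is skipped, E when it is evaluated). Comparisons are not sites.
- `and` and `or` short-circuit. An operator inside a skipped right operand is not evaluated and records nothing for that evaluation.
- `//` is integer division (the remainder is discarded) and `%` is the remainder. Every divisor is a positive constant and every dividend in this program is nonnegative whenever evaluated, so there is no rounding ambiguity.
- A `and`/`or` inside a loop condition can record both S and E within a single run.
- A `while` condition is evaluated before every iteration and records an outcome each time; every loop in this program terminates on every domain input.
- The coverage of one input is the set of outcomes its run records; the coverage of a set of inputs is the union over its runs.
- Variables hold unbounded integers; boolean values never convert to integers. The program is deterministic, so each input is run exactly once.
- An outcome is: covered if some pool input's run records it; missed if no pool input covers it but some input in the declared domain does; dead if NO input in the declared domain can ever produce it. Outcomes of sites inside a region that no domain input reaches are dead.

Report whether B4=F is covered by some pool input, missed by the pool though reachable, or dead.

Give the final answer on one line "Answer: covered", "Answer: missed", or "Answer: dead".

no pool input records B4=F
checking all 99 inputs in the declared domain: B4=F is never recorded -> dead

Answer: dead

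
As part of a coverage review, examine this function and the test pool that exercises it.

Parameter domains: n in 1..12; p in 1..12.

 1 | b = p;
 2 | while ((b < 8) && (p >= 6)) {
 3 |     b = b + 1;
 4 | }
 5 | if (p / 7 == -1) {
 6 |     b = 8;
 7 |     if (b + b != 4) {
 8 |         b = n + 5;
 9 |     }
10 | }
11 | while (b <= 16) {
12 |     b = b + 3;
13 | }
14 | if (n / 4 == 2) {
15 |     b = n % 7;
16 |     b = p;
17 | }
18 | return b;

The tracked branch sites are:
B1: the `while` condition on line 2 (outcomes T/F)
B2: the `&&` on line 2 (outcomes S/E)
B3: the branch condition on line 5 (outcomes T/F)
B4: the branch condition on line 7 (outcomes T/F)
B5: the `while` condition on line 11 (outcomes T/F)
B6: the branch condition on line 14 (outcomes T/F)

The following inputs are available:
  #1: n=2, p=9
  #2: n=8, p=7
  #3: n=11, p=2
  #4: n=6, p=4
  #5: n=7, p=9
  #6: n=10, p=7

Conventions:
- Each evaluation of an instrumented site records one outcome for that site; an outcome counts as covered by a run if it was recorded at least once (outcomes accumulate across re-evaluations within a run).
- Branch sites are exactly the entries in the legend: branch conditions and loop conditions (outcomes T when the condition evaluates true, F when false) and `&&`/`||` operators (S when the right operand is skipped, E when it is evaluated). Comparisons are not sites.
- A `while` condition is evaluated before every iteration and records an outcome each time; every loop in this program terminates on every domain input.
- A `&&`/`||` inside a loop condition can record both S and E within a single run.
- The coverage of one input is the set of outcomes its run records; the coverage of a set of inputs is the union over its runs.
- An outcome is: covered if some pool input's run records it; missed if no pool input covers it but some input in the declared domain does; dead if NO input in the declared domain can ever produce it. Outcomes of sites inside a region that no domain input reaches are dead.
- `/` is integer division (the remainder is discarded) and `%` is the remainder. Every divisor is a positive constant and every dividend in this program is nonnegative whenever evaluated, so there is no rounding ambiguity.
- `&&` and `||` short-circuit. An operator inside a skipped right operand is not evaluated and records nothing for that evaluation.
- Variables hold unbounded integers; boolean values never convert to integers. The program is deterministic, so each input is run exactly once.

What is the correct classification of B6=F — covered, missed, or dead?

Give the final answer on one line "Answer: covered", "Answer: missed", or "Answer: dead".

B6=F is recorded by pool input(s) 1, 4, 5 -> covered

Answer: covered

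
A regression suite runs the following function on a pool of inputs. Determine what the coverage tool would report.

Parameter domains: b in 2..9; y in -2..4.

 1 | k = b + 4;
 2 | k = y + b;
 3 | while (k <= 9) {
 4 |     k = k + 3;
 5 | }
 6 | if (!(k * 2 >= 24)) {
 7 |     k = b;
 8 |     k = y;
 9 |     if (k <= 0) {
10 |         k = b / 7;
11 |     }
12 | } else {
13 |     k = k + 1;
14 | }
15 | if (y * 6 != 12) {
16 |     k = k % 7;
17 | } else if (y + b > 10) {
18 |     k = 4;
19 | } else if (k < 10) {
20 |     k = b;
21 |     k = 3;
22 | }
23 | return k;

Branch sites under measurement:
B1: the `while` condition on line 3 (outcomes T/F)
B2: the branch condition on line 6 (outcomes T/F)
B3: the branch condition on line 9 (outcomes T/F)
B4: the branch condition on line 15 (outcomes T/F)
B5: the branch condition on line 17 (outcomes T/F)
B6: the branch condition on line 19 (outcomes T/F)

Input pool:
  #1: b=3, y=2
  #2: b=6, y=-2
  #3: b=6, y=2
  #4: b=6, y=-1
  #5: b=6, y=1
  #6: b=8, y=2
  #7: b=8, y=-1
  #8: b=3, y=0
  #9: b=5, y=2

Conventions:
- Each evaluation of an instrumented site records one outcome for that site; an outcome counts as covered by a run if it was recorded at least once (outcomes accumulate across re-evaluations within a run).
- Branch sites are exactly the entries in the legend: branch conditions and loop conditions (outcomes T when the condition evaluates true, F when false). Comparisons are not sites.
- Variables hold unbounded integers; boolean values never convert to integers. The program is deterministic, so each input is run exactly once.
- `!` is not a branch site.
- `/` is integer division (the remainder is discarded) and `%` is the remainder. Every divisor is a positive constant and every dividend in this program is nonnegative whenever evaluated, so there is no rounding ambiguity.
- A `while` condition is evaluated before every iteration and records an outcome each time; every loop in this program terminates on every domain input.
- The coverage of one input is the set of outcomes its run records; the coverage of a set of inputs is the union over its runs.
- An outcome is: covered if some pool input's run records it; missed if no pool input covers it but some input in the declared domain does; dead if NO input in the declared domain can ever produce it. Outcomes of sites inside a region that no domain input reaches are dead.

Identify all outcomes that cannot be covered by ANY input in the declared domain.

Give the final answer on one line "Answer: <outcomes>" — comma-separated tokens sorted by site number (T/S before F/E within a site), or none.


exhaustive pass over the 56-input domain:
  reachable outcomes have witnesses, e.g. B1=T (e.g. b=2, y=-2), B1=F (e.g. b=2, y=-2), B2=T (e.g. b=2, y=-1), B2=F (e.g. b=2, y=-2)
Answer: none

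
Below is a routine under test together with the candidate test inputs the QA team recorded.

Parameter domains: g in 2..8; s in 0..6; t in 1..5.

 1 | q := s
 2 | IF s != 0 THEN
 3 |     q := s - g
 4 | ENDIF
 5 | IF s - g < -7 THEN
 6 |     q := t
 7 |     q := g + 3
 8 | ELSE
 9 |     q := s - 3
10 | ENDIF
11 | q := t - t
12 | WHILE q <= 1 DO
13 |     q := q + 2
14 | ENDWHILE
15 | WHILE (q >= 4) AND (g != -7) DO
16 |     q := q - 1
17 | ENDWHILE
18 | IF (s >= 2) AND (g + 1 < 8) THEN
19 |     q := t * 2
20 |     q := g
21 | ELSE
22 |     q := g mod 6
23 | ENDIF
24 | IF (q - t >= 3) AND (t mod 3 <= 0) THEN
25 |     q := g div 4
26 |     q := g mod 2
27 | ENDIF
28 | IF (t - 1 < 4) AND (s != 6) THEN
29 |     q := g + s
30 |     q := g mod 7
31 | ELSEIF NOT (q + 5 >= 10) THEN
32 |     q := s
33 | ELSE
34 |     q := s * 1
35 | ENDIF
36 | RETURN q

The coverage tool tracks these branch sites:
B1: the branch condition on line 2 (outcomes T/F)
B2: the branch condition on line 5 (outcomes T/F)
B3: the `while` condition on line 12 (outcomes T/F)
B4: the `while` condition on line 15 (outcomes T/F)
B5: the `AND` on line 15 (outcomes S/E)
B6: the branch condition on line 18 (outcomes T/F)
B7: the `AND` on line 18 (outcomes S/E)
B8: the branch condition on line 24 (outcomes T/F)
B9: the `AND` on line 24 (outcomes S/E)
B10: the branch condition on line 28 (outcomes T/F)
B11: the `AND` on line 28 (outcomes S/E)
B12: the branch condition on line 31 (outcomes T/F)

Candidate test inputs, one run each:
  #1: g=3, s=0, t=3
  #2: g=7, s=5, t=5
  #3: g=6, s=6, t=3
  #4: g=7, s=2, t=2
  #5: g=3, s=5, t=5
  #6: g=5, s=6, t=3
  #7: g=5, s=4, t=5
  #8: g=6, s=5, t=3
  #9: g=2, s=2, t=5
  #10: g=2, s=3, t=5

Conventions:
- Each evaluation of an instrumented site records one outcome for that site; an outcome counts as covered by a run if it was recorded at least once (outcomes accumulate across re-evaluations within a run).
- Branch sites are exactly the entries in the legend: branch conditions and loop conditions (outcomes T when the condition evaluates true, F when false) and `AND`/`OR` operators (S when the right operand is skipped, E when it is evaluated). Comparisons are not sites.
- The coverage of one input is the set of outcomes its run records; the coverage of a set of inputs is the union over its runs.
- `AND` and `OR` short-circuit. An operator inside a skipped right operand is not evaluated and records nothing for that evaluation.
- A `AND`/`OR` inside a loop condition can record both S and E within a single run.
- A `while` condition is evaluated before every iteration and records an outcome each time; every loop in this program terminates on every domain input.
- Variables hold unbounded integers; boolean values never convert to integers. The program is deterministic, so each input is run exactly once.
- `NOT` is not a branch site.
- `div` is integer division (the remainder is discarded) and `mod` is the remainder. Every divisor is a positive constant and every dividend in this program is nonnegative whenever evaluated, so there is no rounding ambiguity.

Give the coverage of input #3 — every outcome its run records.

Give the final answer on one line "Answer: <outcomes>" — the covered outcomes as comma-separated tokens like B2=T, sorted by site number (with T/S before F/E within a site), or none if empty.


Running input #3 (g=6, s=6, t=3), event by event:
  B1->T, B2->F, B3->T, B3->F, B5->S, B4->F, B7->E, B6->T, B9->E, B8->T
  B11->E, B10->F, B12->T
distinct outcomes covered: B1=T, B2=F, B3=T, B3=F, B4=F, B5=S, B6=T, B7=E, B8=T, B9=E, B10=F, B11=E, B12=T
Answer: B1=T, B2=F, B3=T, B3=F, B4=F, B5=S, B6=T, B7=E, B8=T, B9=E, B10=F, B11=E, B12=T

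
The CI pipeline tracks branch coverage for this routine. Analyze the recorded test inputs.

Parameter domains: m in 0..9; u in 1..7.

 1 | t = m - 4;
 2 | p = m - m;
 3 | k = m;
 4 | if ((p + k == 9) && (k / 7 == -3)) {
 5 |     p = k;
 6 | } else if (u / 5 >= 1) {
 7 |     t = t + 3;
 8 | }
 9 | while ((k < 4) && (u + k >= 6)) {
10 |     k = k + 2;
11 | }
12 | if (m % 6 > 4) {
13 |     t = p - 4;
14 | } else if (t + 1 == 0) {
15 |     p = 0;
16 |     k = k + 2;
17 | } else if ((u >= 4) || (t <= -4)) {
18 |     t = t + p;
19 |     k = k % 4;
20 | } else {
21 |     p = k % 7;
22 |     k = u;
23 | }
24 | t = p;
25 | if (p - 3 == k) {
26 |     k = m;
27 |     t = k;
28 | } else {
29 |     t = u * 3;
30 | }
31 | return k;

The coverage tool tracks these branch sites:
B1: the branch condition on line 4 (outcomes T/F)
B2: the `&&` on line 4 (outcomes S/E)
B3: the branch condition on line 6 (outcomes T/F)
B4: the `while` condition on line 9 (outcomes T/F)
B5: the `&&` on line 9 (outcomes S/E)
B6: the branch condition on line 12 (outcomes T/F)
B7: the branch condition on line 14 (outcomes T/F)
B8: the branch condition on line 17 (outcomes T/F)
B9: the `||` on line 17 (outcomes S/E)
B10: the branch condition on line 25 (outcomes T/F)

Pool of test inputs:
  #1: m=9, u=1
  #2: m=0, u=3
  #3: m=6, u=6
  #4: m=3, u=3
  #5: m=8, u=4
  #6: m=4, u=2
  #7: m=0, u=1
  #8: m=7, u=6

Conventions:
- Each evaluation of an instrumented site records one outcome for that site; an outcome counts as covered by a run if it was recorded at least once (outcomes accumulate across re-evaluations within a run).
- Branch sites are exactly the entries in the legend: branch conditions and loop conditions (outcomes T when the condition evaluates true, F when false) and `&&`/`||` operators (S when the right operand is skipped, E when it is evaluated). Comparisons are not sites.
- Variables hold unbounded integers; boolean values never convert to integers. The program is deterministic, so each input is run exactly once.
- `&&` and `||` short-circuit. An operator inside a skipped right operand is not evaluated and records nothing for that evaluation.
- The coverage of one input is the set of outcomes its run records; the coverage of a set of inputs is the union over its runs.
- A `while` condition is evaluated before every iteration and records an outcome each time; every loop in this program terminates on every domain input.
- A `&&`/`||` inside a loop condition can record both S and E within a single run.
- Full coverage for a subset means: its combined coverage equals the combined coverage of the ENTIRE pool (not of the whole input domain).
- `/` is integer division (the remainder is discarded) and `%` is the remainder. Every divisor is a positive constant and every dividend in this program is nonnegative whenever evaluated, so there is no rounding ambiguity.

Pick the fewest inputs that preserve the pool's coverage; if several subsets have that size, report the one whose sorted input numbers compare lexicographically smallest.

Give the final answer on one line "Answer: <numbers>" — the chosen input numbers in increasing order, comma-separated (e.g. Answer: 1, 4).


input #1, m=9, u=1: events B2->E, B1->F, B3->F, B5->S, B4->F, B6->F, B7->F, B9->E, B8->F, B10->F; outcomes B1=F, B2=E, B3=F, B4=F, B5=S, B6=F, B7=F, B8=F, B9=E, B10=F
input #2, m=0, u=3: events B2->S, B1->F, B3->F, B5->E, B4->F, B6->F, B7->F, B9->E, B8->T, B10->F; outcomes B1=F, B2=S, B3=F, B4=F, B5=E, B6=F, B7=F, B8=T, B9=E, B10=F
input #3, m=6, u=6: events B2->S, B1->F, B3->T, B5->S, B4->F, B6->F, B7->F, B9->S, B8->T, B10->F; outcomes B1=F, B2=S, B3=T, B4=F, B5=S, B6=F, B7=F, B8=T, B9=S, B10=F
input #4, m=3, u=3: events B2->S, B1->F, B3->F, B5->E, B4->T, B5->S, B4->F, B6->F, B7->T, B10->F; outcomes B1=F, B2=S, B3=F, B4=T, B4=F, B5=S, B5=E, B6=F, B7=T, B10=F
input #5, m=8, u=4: events B2->S, B1->F, B3->F, B5->S, B4->F, B6->F, B7->F, B9->S, B8->T, B10->F; outcomes B1=F, B2=S, B3=F, B4=F, B5=S, B6=F, B7=F, B8=T, B9=S, B10=F
input #6, m=4, u=2: events B2->S, B1->F, B3->F, B5->S, B4->F, B6->F, B7->F, B9->E, B8->F, B10->F; outcomes B1=F, B2=S, B3=F, B4=F, B5=S, B6=F, B7=F, B8=F, B9=E, B10=F
input #7, m=0, u=1: events B2->S, B1->F, B3->F, B5->E, B4->F, B6->F, B7->F, B9->E, B8->T, B10->F; outcomes B1=F, B2=S, B3=F, B4=F, B5=E, B6=F, B7=F, B8=T, B9=E, B10=F
input #8, m=7, u=6: events B2->S, B1->F, B3->T, B5->S, B4->F, B6->F, B7->F, B9->S, B8->T, B10->F; outcomes B1=F, B2=S, B3=T, B4=F, B5=S, B6=F, B7=F, B8=T, B9=S, B10=F
pool-wide coverage (17 outcomes): B1=F, B2=S, B2=E, B3=T, B3=F, B4=T, B4=F, B5=S, B5=E, B6=F, B7=T, B7=F, B8=T, B8=F, B9=S, B9=E, B10=F
checked all size-1 subsets: none covers 17 outcomes (max 10/17)
checked all size-2 subsets: none covers 17 outcomes (max 14/17)
the canonical winner is {1, 3, 4}: size 3, full 17-outcome coverage, earliest index list among size-3 covers
Answer: 1, 3, 4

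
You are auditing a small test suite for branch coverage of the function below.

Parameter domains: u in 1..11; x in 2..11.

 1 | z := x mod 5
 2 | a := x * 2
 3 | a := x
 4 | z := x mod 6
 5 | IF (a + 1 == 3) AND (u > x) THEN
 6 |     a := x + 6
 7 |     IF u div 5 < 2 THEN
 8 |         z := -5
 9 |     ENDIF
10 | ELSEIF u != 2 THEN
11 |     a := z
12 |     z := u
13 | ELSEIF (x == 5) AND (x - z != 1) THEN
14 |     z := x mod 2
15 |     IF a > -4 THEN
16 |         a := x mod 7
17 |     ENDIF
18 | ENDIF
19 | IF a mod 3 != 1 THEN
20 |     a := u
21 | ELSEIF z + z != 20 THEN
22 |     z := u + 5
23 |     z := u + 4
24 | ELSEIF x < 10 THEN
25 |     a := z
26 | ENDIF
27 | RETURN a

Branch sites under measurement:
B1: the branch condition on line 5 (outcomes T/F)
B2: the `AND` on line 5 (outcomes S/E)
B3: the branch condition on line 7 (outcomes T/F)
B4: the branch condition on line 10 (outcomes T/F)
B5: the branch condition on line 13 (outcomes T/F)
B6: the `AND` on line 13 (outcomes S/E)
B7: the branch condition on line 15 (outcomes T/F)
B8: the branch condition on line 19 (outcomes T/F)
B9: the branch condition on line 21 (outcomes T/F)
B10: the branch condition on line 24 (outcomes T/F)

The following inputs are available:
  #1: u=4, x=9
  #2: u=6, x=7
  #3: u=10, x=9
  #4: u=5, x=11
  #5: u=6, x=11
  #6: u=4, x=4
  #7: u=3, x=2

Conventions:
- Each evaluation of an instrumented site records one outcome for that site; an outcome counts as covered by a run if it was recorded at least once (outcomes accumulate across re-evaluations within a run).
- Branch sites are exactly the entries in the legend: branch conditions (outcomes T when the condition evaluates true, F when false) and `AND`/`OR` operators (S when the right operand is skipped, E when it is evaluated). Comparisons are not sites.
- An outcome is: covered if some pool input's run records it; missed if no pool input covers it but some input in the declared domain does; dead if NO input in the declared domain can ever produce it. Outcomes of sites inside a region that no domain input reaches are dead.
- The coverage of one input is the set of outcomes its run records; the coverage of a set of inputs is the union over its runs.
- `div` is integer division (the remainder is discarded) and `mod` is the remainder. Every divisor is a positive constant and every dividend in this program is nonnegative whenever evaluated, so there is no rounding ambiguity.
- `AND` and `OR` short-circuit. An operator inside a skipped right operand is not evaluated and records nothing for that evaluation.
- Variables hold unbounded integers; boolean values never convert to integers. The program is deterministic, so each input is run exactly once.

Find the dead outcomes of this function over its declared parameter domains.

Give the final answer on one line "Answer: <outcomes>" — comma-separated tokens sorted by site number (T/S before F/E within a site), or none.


checking every outcome against all 110 domain inputs:
  B7=F: never recorded by any domain input -> dead
  reachable outcomes have witnesses, e.g. B1=T (e.g. u=3, x=2), B1=F (e.g. u=1, x=2), B2=S (e.g. u=1, x=3), B2=E (e.g. u=1, x=2)
Answer: B7=F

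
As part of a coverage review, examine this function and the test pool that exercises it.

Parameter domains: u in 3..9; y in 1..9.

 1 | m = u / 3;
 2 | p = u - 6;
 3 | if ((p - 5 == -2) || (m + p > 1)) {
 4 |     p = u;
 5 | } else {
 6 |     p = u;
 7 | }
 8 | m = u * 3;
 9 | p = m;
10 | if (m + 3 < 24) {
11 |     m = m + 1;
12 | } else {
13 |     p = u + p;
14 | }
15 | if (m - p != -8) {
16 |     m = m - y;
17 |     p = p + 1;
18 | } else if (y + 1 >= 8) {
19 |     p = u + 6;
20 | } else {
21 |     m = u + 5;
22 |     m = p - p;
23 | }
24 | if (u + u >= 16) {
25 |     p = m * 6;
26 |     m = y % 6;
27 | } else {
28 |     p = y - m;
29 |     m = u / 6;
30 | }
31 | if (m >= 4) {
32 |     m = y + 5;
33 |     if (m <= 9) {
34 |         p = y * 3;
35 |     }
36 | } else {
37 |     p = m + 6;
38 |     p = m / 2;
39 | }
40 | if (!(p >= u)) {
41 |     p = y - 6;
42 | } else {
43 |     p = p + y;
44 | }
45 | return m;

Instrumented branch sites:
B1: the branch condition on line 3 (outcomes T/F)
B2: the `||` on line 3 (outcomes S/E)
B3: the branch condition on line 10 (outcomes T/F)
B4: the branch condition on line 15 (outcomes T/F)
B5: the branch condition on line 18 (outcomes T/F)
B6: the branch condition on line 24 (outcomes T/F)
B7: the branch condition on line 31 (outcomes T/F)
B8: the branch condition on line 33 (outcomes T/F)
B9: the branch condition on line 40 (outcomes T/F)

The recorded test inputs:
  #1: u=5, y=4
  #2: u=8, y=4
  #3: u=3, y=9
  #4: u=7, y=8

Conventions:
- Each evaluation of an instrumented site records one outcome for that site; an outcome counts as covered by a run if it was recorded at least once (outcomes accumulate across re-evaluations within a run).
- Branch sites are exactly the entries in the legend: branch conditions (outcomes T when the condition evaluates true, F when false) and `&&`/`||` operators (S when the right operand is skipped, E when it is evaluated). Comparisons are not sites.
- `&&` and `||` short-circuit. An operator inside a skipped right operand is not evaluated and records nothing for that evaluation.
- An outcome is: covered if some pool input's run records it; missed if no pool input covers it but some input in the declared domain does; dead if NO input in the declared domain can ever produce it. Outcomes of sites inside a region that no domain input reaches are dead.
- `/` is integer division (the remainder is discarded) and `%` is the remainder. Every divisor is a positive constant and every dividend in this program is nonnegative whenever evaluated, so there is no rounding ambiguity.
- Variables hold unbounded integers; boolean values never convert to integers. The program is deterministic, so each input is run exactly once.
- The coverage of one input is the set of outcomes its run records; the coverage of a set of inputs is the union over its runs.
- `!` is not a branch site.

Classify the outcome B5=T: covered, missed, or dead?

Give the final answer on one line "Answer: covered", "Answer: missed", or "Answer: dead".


no pool input records B5=T
but domain input (u=8, y=7) does record it -> reachable, so missed
Answer: missed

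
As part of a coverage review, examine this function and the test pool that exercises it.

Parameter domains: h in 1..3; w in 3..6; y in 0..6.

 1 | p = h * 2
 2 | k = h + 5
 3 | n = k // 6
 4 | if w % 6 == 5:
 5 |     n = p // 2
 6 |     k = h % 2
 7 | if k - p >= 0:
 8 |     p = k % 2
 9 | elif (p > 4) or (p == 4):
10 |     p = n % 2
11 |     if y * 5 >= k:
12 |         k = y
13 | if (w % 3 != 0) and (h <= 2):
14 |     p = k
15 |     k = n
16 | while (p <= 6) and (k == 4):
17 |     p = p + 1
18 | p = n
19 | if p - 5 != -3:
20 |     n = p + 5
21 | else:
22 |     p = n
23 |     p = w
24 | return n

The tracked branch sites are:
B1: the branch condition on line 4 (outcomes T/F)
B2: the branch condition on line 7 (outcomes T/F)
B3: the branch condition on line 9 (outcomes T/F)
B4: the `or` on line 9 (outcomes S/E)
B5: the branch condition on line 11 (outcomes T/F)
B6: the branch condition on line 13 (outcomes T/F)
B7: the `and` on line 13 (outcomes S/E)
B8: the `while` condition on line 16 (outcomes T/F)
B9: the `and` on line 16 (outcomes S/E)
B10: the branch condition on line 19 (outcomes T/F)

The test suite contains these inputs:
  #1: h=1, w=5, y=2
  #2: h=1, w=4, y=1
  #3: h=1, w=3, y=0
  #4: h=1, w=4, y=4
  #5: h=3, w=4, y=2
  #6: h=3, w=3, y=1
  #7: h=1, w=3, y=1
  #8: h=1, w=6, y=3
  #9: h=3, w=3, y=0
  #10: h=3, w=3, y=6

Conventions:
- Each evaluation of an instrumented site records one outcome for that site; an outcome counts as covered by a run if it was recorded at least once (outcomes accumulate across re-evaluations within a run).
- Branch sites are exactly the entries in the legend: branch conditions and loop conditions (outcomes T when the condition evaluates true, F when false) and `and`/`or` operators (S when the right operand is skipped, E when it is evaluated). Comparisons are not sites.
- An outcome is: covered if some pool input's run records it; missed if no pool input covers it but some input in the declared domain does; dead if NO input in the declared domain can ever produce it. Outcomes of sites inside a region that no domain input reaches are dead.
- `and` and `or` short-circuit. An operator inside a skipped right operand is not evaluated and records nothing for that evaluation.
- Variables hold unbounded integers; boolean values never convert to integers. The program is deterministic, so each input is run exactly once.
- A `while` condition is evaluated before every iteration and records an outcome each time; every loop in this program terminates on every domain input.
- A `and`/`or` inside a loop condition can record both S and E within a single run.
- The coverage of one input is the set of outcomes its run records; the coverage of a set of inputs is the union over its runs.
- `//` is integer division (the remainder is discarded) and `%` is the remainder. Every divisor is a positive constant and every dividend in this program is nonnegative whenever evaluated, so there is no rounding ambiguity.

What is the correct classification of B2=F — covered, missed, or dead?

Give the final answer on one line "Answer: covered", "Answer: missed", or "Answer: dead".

B2=F is recorded by pool input(s) 1 -> covered

Answer: covered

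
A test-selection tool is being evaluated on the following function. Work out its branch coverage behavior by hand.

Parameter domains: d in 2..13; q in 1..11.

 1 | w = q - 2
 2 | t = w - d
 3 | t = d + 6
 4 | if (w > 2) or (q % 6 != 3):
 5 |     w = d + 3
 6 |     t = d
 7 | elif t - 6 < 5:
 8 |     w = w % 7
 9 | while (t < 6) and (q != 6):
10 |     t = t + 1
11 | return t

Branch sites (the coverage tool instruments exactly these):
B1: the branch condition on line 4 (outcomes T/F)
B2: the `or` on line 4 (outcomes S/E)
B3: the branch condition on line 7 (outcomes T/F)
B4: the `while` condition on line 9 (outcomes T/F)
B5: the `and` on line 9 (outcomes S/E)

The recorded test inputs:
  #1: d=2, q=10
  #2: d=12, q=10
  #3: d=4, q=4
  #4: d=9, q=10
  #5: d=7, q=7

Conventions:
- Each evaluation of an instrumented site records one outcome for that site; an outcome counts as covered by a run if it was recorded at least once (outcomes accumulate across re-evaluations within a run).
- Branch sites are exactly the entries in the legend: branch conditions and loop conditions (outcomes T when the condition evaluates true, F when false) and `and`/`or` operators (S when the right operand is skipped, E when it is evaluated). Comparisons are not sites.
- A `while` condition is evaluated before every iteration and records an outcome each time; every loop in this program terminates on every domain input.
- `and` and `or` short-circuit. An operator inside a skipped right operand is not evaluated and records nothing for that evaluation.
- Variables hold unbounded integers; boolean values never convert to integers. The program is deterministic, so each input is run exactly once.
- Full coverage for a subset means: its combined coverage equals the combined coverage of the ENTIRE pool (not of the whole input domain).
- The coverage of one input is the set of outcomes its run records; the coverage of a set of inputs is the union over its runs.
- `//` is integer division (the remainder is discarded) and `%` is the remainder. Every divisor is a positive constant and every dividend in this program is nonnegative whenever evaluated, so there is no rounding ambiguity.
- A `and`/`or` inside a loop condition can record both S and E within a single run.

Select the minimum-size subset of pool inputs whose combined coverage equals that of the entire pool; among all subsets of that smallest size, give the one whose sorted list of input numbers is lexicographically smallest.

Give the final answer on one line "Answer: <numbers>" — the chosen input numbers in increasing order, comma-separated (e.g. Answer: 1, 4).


input #1, d=2, q=10: events B2->S, B1->T, B5->E, B4->T, B5->E, B4->T, B5->E, B4->T, B5->E, B4->T, B5->S, B4->F; outcomes B1=T, B2=S, B4=T, B4=F, B5=S, B5=E
input #2, d=12, q=10: events B2->S, B1->T, B5->S, B4->F; outcomes B1=T, B2=S, B4=F, B5=S
input #3, d=4, q=4: events B2->E, B1->T, B5->E, B4->T, B5->E, B4->T, B5->S, B4->F; outcomes B1=T, B2=E, B4=T, B4=F, B5=S, B5=E
input #4, d=9, q=10: events B2->S, B1->T, B5->S, B4->F; outcomes B1=T, B2=S, B4=F, B5=S
input #5, d=7, q=7: events B2->S, B1->T, B5->S, B4->F; outcomes B1=T, B2=S, B4=F, B5=S
the full pool covers 7 outcomes: B1=T, B2=S, B2=E, B4=T, B4=F, B5=S, B5=E
checked all size-1 subsets: none covers 7 outcomes (max 6/7)
the canonical winner is {1, 3}: size 2, full 7-outcome coverage, earliest index list among size-2 covers
Answer: 1, 3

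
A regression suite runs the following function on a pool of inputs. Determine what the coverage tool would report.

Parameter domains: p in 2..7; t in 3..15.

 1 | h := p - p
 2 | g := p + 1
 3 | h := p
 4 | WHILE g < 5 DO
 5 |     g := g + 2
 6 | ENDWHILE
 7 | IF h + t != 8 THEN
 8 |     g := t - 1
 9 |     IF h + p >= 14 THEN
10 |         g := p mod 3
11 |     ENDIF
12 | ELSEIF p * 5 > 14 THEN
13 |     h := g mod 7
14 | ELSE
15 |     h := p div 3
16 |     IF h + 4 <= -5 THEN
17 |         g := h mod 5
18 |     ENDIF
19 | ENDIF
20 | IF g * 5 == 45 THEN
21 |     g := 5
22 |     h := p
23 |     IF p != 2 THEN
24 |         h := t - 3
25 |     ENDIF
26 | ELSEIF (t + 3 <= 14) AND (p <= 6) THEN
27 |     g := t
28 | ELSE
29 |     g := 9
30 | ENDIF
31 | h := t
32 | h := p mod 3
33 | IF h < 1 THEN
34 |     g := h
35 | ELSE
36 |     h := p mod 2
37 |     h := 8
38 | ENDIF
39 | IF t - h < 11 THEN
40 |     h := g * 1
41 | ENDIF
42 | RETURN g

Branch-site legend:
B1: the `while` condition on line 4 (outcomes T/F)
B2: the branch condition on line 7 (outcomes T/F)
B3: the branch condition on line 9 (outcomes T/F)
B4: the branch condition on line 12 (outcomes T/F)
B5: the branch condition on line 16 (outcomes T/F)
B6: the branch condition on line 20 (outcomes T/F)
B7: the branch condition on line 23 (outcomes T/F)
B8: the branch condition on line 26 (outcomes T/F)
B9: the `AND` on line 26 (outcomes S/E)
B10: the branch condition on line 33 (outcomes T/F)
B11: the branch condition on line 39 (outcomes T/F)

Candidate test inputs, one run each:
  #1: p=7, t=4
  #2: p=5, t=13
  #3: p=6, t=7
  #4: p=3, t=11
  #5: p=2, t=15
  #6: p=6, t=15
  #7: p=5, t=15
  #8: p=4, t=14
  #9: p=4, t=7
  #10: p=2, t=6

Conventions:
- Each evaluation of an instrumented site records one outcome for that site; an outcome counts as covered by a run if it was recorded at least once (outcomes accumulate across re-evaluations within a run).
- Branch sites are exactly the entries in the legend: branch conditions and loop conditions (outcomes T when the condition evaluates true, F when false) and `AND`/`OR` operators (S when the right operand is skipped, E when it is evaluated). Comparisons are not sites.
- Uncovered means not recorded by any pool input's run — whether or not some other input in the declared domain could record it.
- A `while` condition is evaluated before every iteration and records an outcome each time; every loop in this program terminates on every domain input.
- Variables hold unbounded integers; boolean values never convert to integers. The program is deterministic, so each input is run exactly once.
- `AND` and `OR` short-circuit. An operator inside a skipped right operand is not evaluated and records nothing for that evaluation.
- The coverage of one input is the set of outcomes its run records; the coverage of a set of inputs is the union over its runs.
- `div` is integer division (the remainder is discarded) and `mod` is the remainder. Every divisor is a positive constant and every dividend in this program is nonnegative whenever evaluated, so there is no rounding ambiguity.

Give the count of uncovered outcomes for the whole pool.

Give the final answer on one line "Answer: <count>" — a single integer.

#1 (p=7, t=4) -> B1->F, B2->T, B3->T, B6->F, B9->E, B8->F, B10->F, B11->T; covered: B1=F, B2=T, B3=T, B6=F, B8=F, B9=E, B10=F, B11=T
#2 (p=5, t=13) -> B1->F, B2->T, B3->F, B6->F, B9->S, B8->F, B10->F, B11->T; covered: B1=F, B2=T, B3=F, B6=F, B8=F, B9=S, B10=F, B11=T
#3 (p=6, t=7) -> B1->F, B2->T, B3->F, B6->F, B9->E, B8->T, B10->T, B11->T; covered: B1=F, B2=T, B3=F, B6=F, B8=T, B9=E, B10=T, B11=T
#4 (p=3, t=11) -> B1->T, B1->F, B2->T, B3->F, B6->F, B9->E, B8->T, B10->T, B11->F; covered: B1=T, B1=F, B2=T, B3=F, B6=F, B8=T, B9=E, B10=T, B11=F
#5 (p=2, t=15) -> B1->T, B1->F, B2->T, B3->F, B6->F, B9->S, B8->F, B10->F, B11->T; covered: B1=T, B1=F, B2=T, B3=F, B6=F, B8=F, B9=S, B10=F, B11=T
#6 (p=6, t=15) -> B1->F, B2->T, B3->F, B6->F, B9->S, B8->F, B10->T, B11->F; covered: B1=F, B2=T, B3=F, B6=F, B8=F, B9=S, B10=T, B11=F
#7 (p=5, t=15) -> B1->F, B2->T, B3->F, B6->F, B9->S, B8->F, B10->F, B11->T; covered: B1=F, B2=T, B3=F, B6=F, B8=F, B9=S, B10=F, B11=T
#8 (p=4, t=14) -> B1->F, B2->T, B3->F, B6->F, B9->S, B8->F, B10->F, B11->T; covered: B1=F, B2=T, B3=F, B6=F, B8=F, B9=S, B10=F, B11=T
#9 (p=4, t=7) -> B1->F, B2->T, B3->F, B6->F, B9->E, B8->T, B10->F, B11->T; covered: B1=F, B2=T, B3=F, B6=F, B8=T, B9=E, B10=F, B11=T
#10 (p=2, t=6) -> B1->T, B1->F, B2->F, B4->F, B5->F, B6->F, B9->E, B8->T, B10->F, B11->T; covered: B1=T, B1=F, B2=F, B4=F, B5=F, B6=F, B8=T, B9=E, B10=F, B11=T
union over the pool: B1=T, B1=F, B2=T, B2=F, B3=T, B3=F, B4=F, B5=F, B6=F, B8=T, B8=F, B9=S, B9=E, B10=T, B10=F, B11=T, B11=F
uncovered (5 of 22): B4=T, B5=T, B6=T, B7=T, B7=F

Answer: 5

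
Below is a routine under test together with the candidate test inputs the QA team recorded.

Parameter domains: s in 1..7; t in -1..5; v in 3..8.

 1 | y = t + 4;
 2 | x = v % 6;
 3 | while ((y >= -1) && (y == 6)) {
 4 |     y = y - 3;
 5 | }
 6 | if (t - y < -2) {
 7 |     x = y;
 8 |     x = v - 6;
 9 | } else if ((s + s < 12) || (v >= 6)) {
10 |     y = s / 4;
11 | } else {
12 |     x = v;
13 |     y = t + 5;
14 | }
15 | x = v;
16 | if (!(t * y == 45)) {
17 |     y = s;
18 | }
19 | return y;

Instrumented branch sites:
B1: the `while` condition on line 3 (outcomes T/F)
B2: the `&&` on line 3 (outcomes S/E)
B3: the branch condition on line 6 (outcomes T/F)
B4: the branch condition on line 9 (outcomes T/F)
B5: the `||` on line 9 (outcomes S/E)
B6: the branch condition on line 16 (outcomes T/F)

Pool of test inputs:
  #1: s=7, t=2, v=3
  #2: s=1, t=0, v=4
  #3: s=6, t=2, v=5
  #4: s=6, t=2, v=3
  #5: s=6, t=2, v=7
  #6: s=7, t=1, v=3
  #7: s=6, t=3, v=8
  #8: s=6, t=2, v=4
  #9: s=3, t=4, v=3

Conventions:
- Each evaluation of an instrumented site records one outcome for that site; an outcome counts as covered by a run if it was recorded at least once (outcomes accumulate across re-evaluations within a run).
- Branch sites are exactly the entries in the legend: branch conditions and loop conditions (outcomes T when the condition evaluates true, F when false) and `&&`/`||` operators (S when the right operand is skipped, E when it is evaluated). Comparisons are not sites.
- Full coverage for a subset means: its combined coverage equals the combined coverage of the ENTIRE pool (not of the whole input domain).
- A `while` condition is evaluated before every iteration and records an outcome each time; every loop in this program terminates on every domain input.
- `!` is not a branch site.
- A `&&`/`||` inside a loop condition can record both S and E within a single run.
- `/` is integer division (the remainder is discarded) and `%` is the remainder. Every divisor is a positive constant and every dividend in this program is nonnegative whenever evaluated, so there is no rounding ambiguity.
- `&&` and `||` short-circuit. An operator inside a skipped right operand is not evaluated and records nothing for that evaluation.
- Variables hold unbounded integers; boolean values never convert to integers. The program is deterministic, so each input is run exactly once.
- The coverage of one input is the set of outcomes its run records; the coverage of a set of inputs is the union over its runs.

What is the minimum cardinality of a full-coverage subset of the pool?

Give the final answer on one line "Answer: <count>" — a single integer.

input #1 (s=7, t=2, v=3): covers B1=T, B1=F, B2=E, B3=F, B4=F, B5=E, B6=T
input #2 (s=1, t=0, v=4): covers B1=F, B2=E, B3=T, B6=T
input #3 (s=6, t=2, v=5): covers B1=T, B1=F, B2=E, B3=F, B4=F, B5=E, B6=T
input #4 (s=6, t=2, v=3): covers B1=T, B1=F, B2=E, B3=F, B4=F, B5=E, B6=T
input #5 (s=6, t=2, v=7): covers B1=T, B1=F, B2=E, B3=F, B4=T, B5=E, B6=T
input #6 (s=7, t=1, v=3): covers B1=F, B2=E, B3=T, B6=T
input #7 (s=6, t=3, v=8): covers B1=F, B2=E, B3=T, B6=T
input #8 (s=6, t=2, v=4): covers B1=T, B1=F, B2=E, B3=F, B4=F, B5=E, B6=T
input #9 (s=3, t=4, v=3): covers B1=F, B2=E, B3=T, B6=T
the full pool covers 9 outcomes: B1=T, B1=F, B2=E, B3=T, B3=F, B4=T, B4=F, B5=E, B6=T
no size-1 subset reaches all 9 outcomes (best union: 7/9)
no size-2 subset reaches all 9 outcomes (best union: 8/9)
size 3: inputs {1, 2, 5} cover all 9 outcomes, and no lexicographically smaller subset of this size does

Answer: 3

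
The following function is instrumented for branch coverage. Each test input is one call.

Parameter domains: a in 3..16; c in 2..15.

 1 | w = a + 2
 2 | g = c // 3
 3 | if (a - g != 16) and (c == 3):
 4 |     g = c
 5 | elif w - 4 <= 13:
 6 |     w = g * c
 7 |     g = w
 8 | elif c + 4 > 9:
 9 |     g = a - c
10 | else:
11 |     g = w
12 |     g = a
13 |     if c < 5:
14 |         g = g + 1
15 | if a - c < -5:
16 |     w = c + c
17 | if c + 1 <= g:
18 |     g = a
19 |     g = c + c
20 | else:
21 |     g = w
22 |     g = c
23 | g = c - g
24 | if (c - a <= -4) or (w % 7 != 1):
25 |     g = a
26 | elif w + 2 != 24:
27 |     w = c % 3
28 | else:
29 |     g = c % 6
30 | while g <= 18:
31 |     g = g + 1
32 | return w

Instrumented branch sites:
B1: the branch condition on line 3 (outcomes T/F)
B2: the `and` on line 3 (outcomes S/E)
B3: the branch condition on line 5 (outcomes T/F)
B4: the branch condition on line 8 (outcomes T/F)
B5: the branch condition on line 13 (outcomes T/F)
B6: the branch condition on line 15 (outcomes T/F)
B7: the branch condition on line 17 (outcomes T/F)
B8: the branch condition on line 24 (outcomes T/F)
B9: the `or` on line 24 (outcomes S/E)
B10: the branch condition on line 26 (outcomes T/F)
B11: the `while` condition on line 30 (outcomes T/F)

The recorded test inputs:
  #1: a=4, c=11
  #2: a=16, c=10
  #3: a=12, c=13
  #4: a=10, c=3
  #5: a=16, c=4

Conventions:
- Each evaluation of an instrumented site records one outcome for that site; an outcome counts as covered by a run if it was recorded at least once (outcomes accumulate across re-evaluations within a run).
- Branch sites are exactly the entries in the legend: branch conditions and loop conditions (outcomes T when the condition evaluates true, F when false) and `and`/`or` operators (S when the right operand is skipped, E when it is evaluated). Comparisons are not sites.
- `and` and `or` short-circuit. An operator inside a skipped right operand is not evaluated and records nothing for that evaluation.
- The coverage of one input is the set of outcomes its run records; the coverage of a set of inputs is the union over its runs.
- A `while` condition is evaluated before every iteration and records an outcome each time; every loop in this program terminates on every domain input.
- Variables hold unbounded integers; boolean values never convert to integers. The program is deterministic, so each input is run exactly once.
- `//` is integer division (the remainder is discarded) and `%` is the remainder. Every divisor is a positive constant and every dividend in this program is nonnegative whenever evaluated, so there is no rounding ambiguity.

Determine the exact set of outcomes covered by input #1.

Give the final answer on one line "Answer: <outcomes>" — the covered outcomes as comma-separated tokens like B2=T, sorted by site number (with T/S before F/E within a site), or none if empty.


Running input #1 (a=4, c=11), event by event:
  B2->E, B1->F, B3->T, B6->T, B7->T, B9->E, B8->F, B10->F, B11->T, B11->T
  B11->T, B11->T, B11->T, B11->T, B11->T, B11->T, B11->T, B11->T, B11->T, B11->T
  B11->T, B11->T, B11->F
as a set, this run covers: B1=F, B2=E, B3=T, B6=T, B7=T, B8=F, B9=E, B10=F, B11=T, B11=F
Answer: B1=F, B2=E, B3=T, B6=T, B7=T, B8=F, B9=E, B10=F, B11=T, B11=F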